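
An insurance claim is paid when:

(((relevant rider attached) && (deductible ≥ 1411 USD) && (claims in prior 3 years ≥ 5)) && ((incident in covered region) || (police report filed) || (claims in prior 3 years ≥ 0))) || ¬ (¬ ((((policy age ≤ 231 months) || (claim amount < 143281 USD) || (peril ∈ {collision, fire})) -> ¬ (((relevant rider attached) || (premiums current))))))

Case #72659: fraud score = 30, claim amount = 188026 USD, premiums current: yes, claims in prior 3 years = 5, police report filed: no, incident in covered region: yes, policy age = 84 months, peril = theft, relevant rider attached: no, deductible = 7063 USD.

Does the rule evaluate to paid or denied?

Atomic conditions:
  relevant rider attached: no → false
  deductible ≥ 1411 USD: 7063 ≥ 1411 is true
  claims in prior 3 years ≥ 5: 5 ≥ 5 is true
  incident in covered region: yes → true
  police report filed: no → false
  claims in prior 3 years ≥ 0: 5 ≥ 0 is true
  policy age ≤ 231 months: 84 ≤ 231 is true
  claim amount < 143281 USD: 188026 < 143281 is false
  peril ∈ {collision, fire}: theft is not in the set → false
  premiums current: yes → true
Combine:
[1.1] false AND true AND true = false
[1.2] true OR false OR true = true
[1] false AND true = false
[2.1.1.1] true OR false OR false = true
[2.1.1.2.1] false OR true = true
[2.1.1.2] NOT true = false
[2.1.1] true → false = false
[2.1] NOT false = true
[2] NOT true = false
[root] false OR false = false
Overall: false → denied

Denied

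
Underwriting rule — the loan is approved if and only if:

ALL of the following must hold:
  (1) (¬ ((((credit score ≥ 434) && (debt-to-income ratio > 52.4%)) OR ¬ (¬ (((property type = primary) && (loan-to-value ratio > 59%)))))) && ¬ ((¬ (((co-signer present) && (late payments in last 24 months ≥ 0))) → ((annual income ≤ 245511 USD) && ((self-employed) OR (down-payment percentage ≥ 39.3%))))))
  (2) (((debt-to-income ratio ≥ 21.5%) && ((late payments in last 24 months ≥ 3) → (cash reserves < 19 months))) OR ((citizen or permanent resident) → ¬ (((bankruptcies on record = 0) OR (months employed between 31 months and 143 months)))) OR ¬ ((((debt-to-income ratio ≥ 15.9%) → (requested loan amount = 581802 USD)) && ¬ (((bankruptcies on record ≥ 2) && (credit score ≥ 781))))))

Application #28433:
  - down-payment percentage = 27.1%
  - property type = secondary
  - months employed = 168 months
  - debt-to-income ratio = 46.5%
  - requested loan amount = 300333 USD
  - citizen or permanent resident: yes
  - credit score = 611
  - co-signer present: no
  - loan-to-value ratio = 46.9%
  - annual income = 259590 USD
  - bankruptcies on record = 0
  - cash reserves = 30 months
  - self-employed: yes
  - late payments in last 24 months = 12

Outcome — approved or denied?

Atomic conditions:
  credit score ≥ 434: 611 ≥ 434 is true
  debt-to-income ratio > 52.4%: 46.5 > 52.4 is false
  property type = primary: secondary == primary is false
  loan-to-value ratio > 59%: 46.9 > 59 is false
  co-signer present: no → false
  late payments in last 24 months ≥ 0: 12 ≥ 0 is true
  annual income ≤ 245511 USD: 259590 ≤ 245511 is false
  self-employed: yes → true
  down-payment percentage ≥ 39.3%: 27.1 ≥ 39.3 is false
  debt-to-income ratio ≥ 21.5%: 46.5 ≥ 21.5 is true
  late payments in last 24 months ≥ 3: 12 ≥ 3 is true
  cash reserves < 19 months: 30 < 19 is false
  citizen or permanent resident: yes → true
  bankruptcies on record = 0: 0 == 0 is true
  months employed between 31 months and 143 months: 168 in [31, 143] is false
  debt-to-income ratio ≥ 15.9%: 46.5 ≥ 15.9 is true
  requested loan amount = 581802 USD: 300333 == 581802 is false
  bankruptcies on record ≥ 2: 0 ≥ 2 is false
  credit score ≥ 781: 611 ≥ 781 is false
Combine:
[1.1.1.1] true AND false = false
[1.1.1.2.1.1] false AND false = false
[1.1.1.2.1] NOT false = true
[1.1.1.2] NOT true = false
[1.1.1] false OR false = false
[1.1] NOT false = true
[1.2.1.1.1] false AND true = false
[1.2.1.1] NOT false = true
[1.2.1.2.2] true OR false = true
[1.2.1.2] false AND true = false
[1.2.1] true → false = false
[1.2] NOT false = true
[1] true AND true = true
[2.1.2] true → false = false
[2.1] true AND false = false
[2.2.2.1] true OR false = true
[2.2.2] NOT true = false
[2.2] true → false = false
[2.3.1.1] true → false = false
[2.3.1.2.1] false AND false = false
[2.3.1.2] NOT false = true
[2.3.1] false AND true = false
[2.3] NOT false = true
[2] false OR false OR true = true
[root] true AND true = true
Overall: true → approved

Approved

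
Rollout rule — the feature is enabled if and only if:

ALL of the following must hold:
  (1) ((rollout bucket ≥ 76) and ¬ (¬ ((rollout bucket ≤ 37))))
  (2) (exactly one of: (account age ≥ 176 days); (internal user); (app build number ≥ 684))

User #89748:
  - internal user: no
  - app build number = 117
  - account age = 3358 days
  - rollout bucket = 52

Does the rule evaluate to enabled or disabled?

Disabled

Atomic conditions:
  rollout bucket ≥ 76: 52 ≥ 76 is false
  rollout bucket ≤ 37: 52 ≤ 37 is false
  account age ≥ 176 days: 3358 ≥ 176 is true
  internal user: no → false
  app build number ≥ 684: 117 ≥ 684 is false
Combine:
[1.2.1] NOT false = true
[1.2] NOT true = false
[1] false AND false = false
[2] exactly-one(true, false, false) = true
[root] false AND true = false
Overall: false → disabled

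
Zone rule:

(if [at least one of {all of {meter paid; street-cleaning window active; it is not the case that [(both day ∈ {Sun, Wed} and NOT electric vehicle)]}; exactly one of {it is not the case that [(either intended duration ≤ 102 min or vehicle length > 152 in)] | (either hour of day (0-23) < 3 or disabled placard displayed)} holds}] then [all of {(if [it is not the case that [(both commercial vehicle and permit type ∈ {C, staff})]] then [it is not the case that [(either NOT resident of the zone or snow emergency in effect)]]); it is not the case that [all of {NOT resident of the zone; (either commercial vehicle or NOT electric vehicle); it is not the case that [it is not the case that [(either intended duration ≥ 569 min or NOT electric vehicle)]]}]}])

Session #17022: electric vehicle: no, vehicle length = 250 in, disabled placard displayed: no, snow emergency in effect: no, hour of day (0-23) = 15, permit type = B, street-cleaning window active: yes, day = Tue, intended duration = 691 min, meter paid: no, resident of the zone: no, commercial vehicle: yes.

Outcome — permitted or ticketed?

Permitted

Atomic conditions:
  meter paid: no → false
  street-cleaning window active: yes → true
  day ∈ {Sun, Wed}: Tue is not in the set → false
  NOT electric vehicle: no → true
  intended duration ≤ 102 min: 691 ≤ 102 is false
  vehicle length > 152 in: 250 > 152 is true
  hour of day (0-23) < 3: 15 < 3 is false
  disabled placard displayed: no → false
  commercial vehicle: yes → true
  permit type ∈ {C, staff}: B is not in the set → false
  NOT resident of the zone: no → true
  snow emergency in effect: no → false
  intended duration ≥ 569 min: 691 ≥ 569 is true
Combine:
[1.1.3.1] false AND true = false
[1.1.3] NOT false = true
[1.1] false AND true AND true = false
[1.2.1.1] false OR true = true
[1.2.1] NOT true = false
[1.2.2] false OR false = false
[1.2] exactly-one(false, false) = false
[1] false OR false = false
[2.1.1.1] true AND false = false
[2.1.1] NOT false = true
[2.1.2.1] true OR false = true
[2.1.2] NOT true = false
[2.1] true → false = false
[2.2.1.2] true OR true = true
[2.2.1.3.1.1] true OR true = true
[2.2.1.3.1] NOT true = false
[2.2.1.3] NOT false = true
[2.2.1] true AND true AND true = true
[2.2] NOT true = false
[2] false AND false = false
[root] false → false (antecedent false ⇒ implication holds) = true
Overall: true → permitted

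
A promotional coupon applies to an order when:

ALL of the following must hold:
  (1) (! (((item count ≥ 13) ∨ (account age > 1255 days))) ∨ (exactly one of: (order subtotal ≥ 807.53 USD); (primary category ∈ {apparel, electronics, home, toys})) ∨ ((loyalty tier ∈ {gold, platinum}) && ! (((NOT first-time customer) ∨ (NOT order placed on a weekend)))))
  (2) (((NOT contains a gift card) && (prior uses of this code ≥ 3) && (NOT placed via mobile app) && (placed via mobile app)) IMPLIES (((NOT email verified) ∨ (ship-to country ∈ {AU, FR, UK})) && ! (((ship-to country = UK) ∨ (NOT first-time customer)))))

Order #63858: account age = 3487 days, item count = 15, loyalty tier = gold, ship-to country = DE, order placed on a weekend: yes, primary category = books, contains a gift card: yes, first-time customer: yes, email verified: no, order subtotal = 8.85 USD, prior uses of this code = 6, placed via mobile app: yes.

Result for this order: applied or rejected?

Applied

Atomic conditions:
  item count ≥ 13: 15 ≥ 13 is true
  account age > 1255 days: 3487 > 1255 is true
  order subtotal ≥ 807.53 USD: 8.85 ≥ 807.53 is false
  primary category ∈ {apparel, electronics, home, toys}: books is not in the set → false
  loyalty tier ∈ {gold, platinum}: gold is in the set → true
  NOT first-time customer: yes → false
  NOT order placed on a weekend: yes → false
  NOT contains a gift card: yes → false
  prior uses of this code ≥ 3: 6 ≥ 3 is true
  NOT placed via mobile app: yes → false
  placed via mobile app: yes → true
  NOT email verified: no → true
  ship-to country ∈ {AU, FR, UK}: DE is not in the set → false
  ship-to country = UK: DE == UK is false
Combine:
[1.1.1] true OR true = true
[1.1] NOT true = false
[1.2] exactly-one(false, false) = false
[1.3.2.1] false OR false = false
[1.3.2] NOT false = true
[1.3] true AND true = true
[1] false OR false OR true = true
[2.1] false AND true AND false AND true = false
[2.2.1] true OR false = true
[2.2.2.1] false OR false = false
[2.2.2] NOT false = true
[2.2] true AND true = true
[2] false → true (antecedent false ⇒ implication holds) = true
[root] true AND true = true
Overall: true → applied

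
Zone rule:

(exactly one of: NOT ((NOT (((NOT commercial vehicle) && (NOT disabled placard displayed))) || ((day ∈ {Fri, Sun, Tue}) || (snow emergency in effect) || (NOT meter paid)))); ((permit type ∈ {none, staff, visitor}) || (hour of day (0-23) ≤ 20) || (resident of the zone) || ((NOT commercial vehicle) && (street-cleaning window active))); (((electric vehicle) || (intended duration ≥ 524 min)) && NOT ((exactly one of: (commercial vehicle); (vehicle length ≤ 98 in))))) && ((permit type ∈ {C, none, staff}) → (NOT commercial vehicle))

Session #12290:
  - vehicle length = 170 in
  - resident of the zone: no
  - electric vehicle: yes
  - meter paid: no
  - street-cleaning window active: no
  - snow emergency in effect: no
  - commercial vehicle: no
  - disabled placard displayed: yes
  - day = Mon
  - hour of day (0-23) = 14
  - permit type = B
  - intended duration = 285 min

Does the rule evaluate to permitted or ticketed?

Atomic conditions:
  NOT commercial vehicle: no → true
  NOT disabled placard displayed: yes → false
  day ∈ {Fri, Sun, Tue}: Mon is not in the set → false
  snow emergency in effect: no → false
  NOT meter paid: no → true
  permit type ∈ {none, staff, visitor}: B is not in the set → false
  hour of day (0-23) ≤ 20: 14 ≤ 20 is true
  resident of the zone: no → false
  street-cleaning window active: no → false
  electric vehicle: yes → true
  intended duration ≥ 524 min: 285 ≥ 524 is false
  commercial vehicle: no → false
  vehicle length ≤ 98 in: 170 ≤ 98 is false
  permit type ∈ {C, none, staff}: B is not in the set → false
Combine:
[1.1.1.1.1] true AND false = false
[1.1.1.1] NOT false = true
[1.1.1.2] false OR false OR true = true
[1.1.1] true OR true = true
[1.1] NOT true = false
[1.2.4] true AND false = false
[1.2] false OR true OR false OR false = true
[1.3.1] true OR false = true
[1.3.2.1] exactly-one(false, false) = false
[1.3.2] NOT false = true
[1.3] true AND true = true
[1] exactly-one(false, true, true) = false
[2] false → true (antecedent false ⇒ implication holds) = true
[root] false AND true = false
Overall: false → ticketed

Ticketed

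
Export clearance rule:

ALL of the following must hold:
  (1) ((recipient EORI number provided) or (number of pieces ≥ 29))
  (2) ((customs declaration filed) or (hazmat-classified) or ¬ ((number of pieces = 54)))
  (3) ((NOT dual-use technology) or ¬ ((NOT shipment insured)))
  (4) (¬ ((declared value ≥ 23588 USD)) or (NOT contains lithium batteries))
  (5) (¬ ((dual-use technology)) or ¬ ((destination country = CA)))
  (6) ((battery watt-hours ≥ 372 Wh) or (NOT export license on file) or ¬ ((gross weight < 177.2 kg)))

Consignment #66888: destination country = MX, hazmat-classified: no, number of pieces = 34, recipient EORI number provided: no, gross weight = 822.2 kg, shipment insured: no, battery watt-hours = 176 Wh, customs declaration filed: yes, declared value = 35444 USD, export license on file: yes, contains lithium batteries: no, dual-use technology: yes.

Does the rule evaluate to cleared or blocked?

Atomic conditions:
  recipient EORI number provided: no → false
  number of pieces ≥ 29: 34 ≥ 29 is true
  customs declaration filed: yes → true
  hazmat-classified: no → false
  number of pieces = 54: 34 == 54 is false
  NOT dual-use technology: yes → false
  NOT shipment insured: no → true
  declared value ≥ 23588 USD: 35444 ≥ 23588 is true
  NOT contains lithium batteries: no → true
  dual-use technology: yes → true
  destination country = CA: MX == CA is false
  battery watt-hours ≥ 372 Wh: 176 ≥ 372 is false
  NOT export license on file: yes → false
  gross weight < 177.2 kg: 822.2 < 177.2 is false
Combine:
[1] false OR true = true
[2.3] NOT false = true
[2] true OR false OR true = true
[3.2] NOT true = false
[3] false OR false = false
[4.1] NOT true = false
[4] false OR true = true
[5.1] NOT true = false
[5.2] NOT false = true
[5] false OR true = true
[6.3] NOT false = true
[6] false OR false OR true = true
[root] true AND true AND false AND true AND true AND true = false
Overall: false → blocked

Blocked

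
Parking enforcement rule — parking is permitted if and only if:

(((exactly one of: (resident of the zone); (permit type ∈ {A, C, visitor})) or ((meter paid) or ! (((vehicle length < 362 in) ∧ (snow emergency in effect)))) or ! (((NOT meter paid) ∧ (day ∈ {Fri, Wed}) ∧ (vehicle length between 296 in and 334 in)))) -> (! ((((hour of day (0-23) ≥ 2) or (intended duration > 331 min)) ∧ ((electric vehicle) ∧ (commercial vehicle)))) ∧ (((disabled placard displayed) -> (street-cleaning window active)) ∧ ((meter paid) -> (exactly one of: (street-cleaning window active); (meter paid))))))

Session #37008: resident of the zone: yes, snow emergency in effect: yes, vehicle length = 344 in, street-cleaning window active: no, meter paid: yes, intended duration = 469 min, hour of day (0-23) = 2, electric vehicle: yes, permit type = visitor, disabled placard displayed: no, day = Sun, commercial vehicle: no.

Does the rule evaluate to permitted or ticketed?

Permitted

Atomic conditions:
  resident of the zone: yes → true
  permit type ∈ {A, C, visitor}: visitor is in the set → true
  meter paid: yes → true
  vehicle length < 362 in: 344 < 362 is true
  snow emergency in effect: yes → true
  NOT meter paid: yes → false
  day ∈ {Fri, Wed}: Sun is not in the set → false
  vehicle length between 296 in and 334 in: 344 in [296, 334] is false
  hour of day (0-23) ≥ 2: 2 ≥ 2 is true
  intended duration > 331 min: 469 > 331 is true
  electric vehicle: yes → true
  commercial vehicle: no → false
  disabled placard displayed: no → false
  street-cleaning window active: no → false
Combine:
[1.1] exactly-one(true, true) = false
[1.2.2.1] true AND true = true
[1.2.2] NOT true = false
[1.2] true OR false = true
[1.3.1] false AND false AND false = false
[1.3] NOT false = true
[1] false OR true OR true = true
[2.1.1.1] true OR true = true
[2.1.1.2] true AND false = false
[2.1.1] true AND false = false
[2.1] NOT false = true
[2.2.1] false → false (antecedent false ⇒ implication holds) = true
[2.2.2.2] exactly-one(false, true) = true
[2.2.2] true → true = true
[2.2] true AND true = true
[2] true AND true = true
[root] true → true = true
Overall: true → permitted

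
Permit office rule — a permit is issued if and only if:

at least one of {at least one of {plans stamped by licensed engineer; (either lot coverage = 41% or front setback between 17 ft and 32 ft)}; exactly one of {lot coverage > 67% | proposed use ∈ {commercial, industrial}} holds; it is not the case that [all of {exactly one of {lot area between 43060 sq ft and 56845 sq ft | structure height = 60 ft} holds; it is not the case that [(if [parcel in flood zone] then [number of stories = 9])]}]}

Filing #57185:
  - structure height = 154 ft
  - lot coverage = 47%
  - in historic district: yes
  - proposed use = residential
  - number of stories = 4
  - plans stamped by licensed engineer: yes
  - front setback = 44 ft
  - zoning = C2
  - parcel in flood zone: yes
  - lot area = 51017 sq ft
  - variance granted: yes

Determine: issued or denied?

Issued

Atomic conditions:
  plans stamped by licensed engineer: yes → true
  lot coverage = 41%: 47 == 41 is false
  front setback between 17 ft and 32 ft: 44 in [17, 32] is false
  lot coverage > 67%: 47 > 67 is false
  proposed use ∈ {commercial, industrial}: residential is not in the set → false
  lot area between 43060 sq ft and 56845 sq ft: 51017 in [43060, 56845] is true
  structure height = 60 ft: 154 == 60 is false
  parcel in flood zone: yes → true
  number of stories = 9: 4 == 9 is false
Combine:
[1.2] false OR false = false
[1] true OR false = true
[2] exactly-one(false, false) = false
[3.1.1] exactly-one(true, false) = true
[3.1.2.1] true → false = false
[3.1.2] NOT false = true
[3.1] true AND true = true
[3] NOT true = false
[root] true OR false OR false = true
Overall: true → issued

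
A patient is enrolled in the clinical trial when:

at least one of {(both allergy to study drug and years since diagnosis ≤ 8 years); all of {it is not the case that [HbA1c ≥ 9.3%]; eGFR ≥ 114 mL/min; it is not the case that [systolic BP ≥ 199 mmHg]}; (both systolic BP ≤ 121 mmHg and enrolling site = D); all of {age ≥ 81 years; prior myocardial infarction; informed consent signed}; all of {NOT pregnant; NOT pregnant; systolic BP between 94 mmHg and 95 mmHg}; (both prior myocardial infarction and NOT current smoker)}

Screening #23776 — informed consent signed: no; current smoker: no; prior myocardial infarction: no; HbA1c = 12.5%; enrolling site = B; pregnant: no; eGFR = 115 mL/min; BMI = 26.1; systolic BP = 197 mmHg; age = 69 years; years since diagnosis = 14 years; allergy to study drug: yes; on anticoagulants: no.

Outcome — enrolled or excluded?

Excluded

Atomic conditions:
  allergy to study drug: yes → true
  years since diagnosis ≤ 8 years: 14 ≤ 8 is false
  HbA1c ≥ 9.3%: 12.5 ≥ 9.3 is true
  eGFR ≥ 114 mL/min: 115 ≥ 114 is true
  systolic BP ≥ 199 mmHg: 197 ≥ 199 is false
  systolic BP ≤ 121 mmHg: 197 ≤ 121 is false
  enrolling site = D: B == D is false
  age ≥ 81 years: 69 ≥ 81 is false
  prior myocardial infarction: no → false
  informed consent signed: no → false
  NOT pregnant: no → true
  systolic BP between 94 mmHg and 95 mmHg: 197 in [94, 95] is false
  NOT current smoker: no → true
Combine:
[1] true AND false = false
[2.1] NOT true = false
[2.3] NOT false = true
[2] false AND true AND true = false
[3] false AND false = false
[4] false AND false AND false = false
[5] true AND true AND false = false
[6] false AND true = false
[root] false OR false OR false OR false OR false OR false = false
Overall: false → excluded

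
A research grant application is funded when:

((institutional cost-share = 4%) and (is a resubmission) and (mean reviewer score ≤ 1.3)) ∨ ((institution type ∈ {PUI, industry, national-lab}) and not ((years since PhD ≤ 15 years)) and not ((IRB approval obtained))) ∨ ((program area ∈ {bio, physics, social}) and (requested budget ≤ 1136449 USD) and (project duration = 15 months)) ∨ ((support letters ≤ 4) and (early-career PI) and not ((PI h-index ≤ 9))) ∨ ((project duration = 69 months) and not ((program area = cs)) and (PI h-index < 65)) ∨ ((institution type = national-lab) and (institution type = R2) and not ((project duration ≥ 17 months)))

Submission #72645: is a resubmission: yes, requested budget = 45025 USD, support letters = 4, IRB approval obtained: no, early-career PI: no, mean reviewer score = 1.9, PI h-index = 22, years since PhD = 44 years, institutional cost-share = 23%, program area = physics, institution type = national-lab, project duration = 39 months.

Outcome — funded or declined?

Funded

Atomic conditions:
  institutional cost-share = 4%: 23 == 4 is false
  is a resubmission: yes → true
  mean reviewer score ≤ 1.3: 1.9 ≤ 1.3 is false
  institution type ∈ {PUI, industry, national-lab}: national-lab is in the set → true
  years since PhD ≤ 15 years: 44 ≤ 15 is false
  IRB approval obtained: no → false
  program area ∈ {bio, physics, social}: physics is in the set → true
  requested budget ≤ 1136449 USD: 45025 ≤ 1136449 is true
  project duration = 15 months: 39 == 15 is false
  support letters ≤ 4: 4 ≤ 4 is true
  early-career PI: no → false
  PI h-index ≤ 9: 22 ≤ 9 is false
  project duration = 69 months: 39 == 69 is false
  program area = cs: physics == cs is false
  PI h-index < 65: 22 < 65 is true
  institution type = national-lab: national-lab == national-lab is true
  institution type = R2: national-lab == R2 is false
  project duration ≥ 17 months: 39 ≥ 17 is true
Combine:
[1] false AND true AND false = false
[2.2] NOT false = true
[2.3] NOT false = true
[2] true AND true AND true = true
[3] true AND true AND false = false
[4.3] NOT false = true
[4] true AND false AND true = false
[5.2] NOT false = true
[5] false AND true AND true = false
[6.3] NOT true = false
[6] true AND false AND false = false
[root] false OR true OR false OR false OR false OR false = true
Overall: true → funded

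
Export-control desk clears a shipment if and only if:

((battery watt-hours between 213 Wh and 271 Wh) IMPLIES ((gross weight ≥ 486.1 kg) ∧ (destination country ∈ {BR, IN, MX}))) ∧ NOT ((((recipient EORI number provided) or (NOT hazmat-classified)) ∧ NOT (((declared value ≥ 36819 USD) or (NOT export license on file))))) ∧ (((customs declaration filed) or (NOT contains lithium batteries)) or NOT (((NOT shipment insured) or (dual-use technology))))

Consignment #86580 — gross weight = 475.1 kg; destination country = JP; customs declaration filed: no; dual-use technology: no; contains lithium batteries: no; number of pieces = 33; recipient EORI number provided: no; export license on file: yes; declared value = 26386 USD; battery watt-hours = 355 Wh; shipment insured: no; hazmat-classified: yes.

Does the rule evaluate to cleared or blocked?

Cleared

Atomic conditions:
  battery watt-hours between 213 Wh and 271 Wh: 355 in [213, 271] is false
  gross weight ≥ 486.1 kg: 475.1 ≥ 486.1 is false
  destination country ∈ {BR, IN, MX}: JP is not in the set → false
  recipient EORI number provided: no → false
  NOT hazmat-classified: yes → false
  declared value ≥ 36819 USD: 26386 ≥ 36819 is false
  NOT export license on file: yes → false
  customs declaration filed: no → false
  NOT contains lithium batteries: no → true
  NOT shipment insured: no → true
  dual-use technology: no → false
Combine:
[1.2] false AND false = false
[1] false → false (antecedent false ⇒ implication holds) = true
[2.1.1] false OR false = false
[2.1.2.1] false OR false = false
[2.1.2] NOT false = true
[2.1] false AND true = false
[2] NOT false = true
[3.1] false OR true = true
[3.2.1] true OR false = true
[3.2] NOT true = false
[3] true OR false = true
[root] true AND true AND true = true
Overall: true → cleared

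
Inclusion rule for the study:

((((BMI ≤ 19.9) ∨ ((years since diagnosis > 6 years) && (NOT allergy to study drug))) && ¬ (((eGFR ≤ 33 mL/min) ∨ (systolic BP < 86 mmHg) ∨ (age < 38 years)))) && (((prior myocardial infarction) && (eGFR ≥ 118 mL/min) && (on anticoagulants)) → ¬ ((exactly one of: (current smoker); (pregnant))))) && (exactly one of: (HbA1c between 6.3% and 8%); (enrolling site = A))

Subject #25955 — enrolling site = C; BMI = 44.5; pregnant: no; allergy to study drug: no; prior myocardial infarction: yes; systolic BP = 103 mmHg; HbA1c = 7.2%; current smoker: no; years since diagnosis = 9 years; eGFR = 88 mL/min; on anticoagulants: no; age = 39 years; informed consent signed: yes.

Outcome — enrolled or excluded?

Enrolled

Atomic conditions:
  BMI ≤ 19.9: 44.5 ≤ 19.9 is false
  years since diagnosis > 6 years: 9 > 6 is true
  NOT allergy to study drug: no → true
  eGFR ≤ 33 mL/min: 88 ≤ 33 is false
  systolic BP < 86 mmHg: 103 < 86 is false
  age < 38 years: 39 < 38 is false
  prior myocardial infarction: yes → true
  eGFR ≥ 118 mL/min: 88 ≥ 118 is false
  on anticoagulants: no → false
  current smoker: no → false
  pregnant: no → false
  HbA1c between 6.3% and 8%: 7.2 in [6.3, 8] is true
  enrolling site = A: C == A is false
Combine:
[1.1.1.2] true AND true = true
[1.1.1] false OR true = true
[1.1.2.1] false OR false OR false = false
[1.1.2] NOT false = true
[1.1] true AND true = true
[1.2.1] true AND false AND false = false
[1.2.2.1] exactly-one(false, false) = false
[1.2.2] NOT false = true
[1.2] false → true (antecedent false ⇒ implication holds) = true
[1] true AND true = true
[2] exactly-one(true, false) = true
[root] true AND true = true
Overall: true → enrolled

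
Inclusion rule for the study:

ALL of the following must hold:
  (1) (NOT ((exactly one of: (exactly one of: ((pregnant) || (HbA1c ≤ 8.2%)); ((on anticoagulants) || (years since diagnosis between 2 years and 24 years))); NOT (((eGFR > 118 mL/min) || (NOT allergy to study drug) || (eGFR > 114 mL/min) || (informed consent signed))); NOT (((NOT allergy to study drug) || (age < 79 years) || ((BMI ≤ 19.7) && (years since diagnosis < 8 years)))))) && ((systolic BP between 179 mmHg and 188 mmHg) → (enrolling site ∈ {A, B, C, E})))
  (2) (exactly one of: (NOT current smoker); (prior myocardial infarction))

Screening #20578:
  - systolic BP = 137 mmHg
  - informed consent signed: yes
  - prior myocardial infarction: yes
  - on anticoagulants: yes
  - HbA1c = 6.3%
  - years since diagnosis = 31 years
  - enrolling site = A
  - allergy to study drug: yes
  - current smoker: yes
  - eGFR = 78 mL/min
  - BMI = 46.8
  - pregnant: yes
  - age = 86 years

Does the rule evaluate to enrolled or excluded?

Atomic conditions:
  pregnant: yes → true
  HbA1c ≤ 8.2%: 6.3 ≤ 8.2 is true
  on anticoagulants: yes → true
  years since diagnosis between 2 years and 24 years: 31 in [2, 24] is false
  eGFR > 118 mL/min: 78 > 118 is false
  NOT allergy to study drug: yes → false
  eGFR > 114 mL/min: 78 > 114 is false
  informed consent signed: yes → true
  age < 79 years: 86 < 79 is false
  BMI ≤ 19.7: 46.8 ≤ 19.7 is false
  years since diagnosis < 8 years: 31 < 8 is false
  systolic BP between 179 mmHg and 188 mmHg: 137 in [179, 188] is false
  enrolling site ∈ {A, B, C, E}: A is in the set → true
  NOT current smoker: yes → false
  prior myocardial infarction: yes → true
Combine:
[1.1.1.1.1] true OR true = true
[1.1.1.1.2] true OR false = true
[1.1.1.1] exactly-one(true, true) = false
[1.1.1.2.1] false OR false OR false OR true = true
[1.1.1.2] NOT true = false
[1.1.1.3.1.3] false AND false = false
[1.1.1.3.1] false OR false OR false = false
[1.1.1.3] NOT false = true
[1.1.1] exactly-one(false, false, true) = true
[1.1] NOT true = false
[1.2] false → true (antecedent false ⇒ implication holds) = true
[1] false AND true = false
[2] exactly-one(false, true) = true
[root] false AND true = false
Overall: false → excluded

Excluded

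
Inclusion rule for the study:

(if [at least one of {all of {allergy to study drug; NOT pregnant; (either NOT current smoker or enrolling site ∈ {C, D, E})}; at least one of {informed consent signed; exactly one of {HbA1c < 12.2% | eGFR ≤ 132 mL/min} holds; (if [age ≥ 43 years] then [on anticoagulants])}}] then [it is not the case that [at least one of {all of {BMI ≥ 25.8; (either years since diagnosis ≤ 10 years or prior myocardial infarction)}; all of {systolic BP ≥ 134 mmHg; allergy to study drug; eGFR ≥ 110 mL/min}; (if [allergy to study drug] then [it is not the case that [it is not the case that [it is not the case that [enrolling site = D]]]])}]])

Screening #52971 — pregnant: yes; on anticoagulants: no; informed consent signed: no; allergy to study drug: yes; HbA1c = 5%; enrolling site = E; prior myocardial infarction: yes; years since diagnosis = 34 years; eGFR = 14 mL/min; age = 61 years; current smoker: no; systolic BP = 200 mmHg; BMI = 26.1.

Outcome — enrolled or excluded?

Atomic conditions:
  allergy to study drug: yes → true
  NOT pregnant: yes → false
  NOT current smoker: no → true
  enrolling site ∈ {C, D, E}: E is in the set → true
  informed consent signed: no → false
  HbA1c < 12.2%: 5 < 12.2 is true
  eGFR ≤ 132 mL/min: 14 ≤ 132 is true
  age ≥ 43 years: 61 ≥ 43 is true
  on anticoagulants: no → false
  BMI ≥ 25.8: 26.1 ≥ 25.8 is true
  years since diagnosis ≤ 10 years: 34 ≤ 10 is false
  prior myocardial infarction: yes → true
  systolic BP ≥ 134 mmHg: 200 ≥ 134 is true
  eGFR ≥ 110 mL/min: 14 ≥ 110 is false
  enrolling site = D: E == D is false
Combine:
[1.1.3] true OR true = true
[1.1] true AND false AND true = false
[1.2.2] exactly-one(true, true) = false
[1.2.3] true → false = false
[1.2] false OR false OR false = false
[1] false OR false = false
[2.1.1.2] false OR true = true
[2.1.1] true AND true = true
[2.1.2] true AND true AND false = false
[2.1.3.2.1.1] NOT false = true
[2.1.3.2.1] NOT true = false
[2.1.3.2] NOT false = true
[2.1.3] true → true = true
[2.1] true OR false OR true = true
[2] NOT true = false
[root] false → false (antecedent false ⇒ implication holds) = true
Overall: true → enrolled

Enrolled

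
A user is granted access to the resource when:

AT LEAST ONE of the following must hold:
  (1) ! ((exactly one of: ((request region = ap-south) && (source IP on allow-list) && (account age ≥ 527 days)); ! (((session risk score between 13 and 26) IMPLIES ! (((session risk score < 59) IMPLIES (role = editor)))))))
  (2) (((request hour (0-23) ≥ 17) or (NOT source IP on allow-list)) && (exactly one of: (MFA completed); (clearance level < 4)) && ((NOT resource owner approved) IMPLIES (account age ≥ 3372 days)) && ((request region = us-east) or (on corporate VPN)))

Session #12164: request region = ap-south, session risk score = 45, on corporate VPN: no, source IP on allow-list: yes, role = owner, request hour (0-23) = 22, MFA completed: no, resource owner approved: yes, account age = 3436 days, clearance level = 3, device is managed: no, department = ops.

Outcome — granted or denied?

Denied

Atomic conditions:
  request region = ap-south: ap-south == ap-south is true
  source IP on allow-list: yes → true
  account age ≥ 527 days: 3436 ≥ 527 is true
  session risk score between 13 and 26: 45 in [13, 26] is false
  session risk score < 59: 45 < 59 is true
  role = editor: owner == editor is false
  request hour (0-23) ≥ 17: 22 ≥ 17 is true
  NOT source IP on allow-list: yes → false
  MFA completed: no → false
  clearance level < 4: 3 < 4 is true
  NOT resource owner approved: yes → false
  account age ≥ 3372 days: 3436 ≥ 3372 is true
  request region = us-east: ap-south == us-east is false
  on corporate VPN: no → false
Combine:
[1.1.1] true AND true AND true = true
[1.1.2.1.2.1] true → false = false
[1.1.2.1.2] NOT false = true
[1.1.2.1] false → true (antecedent false ⇒ implication holds) = true
[1.1.2] NOT true = false
[1.1] exactly-one(true, false) = true
[1] NOT true = false
[2.1] true OR false = true
[2.2] exactly-one(false, true) = true
[2.3] false → true (antecedent false ⇒ implication holds) = true
[2.4] false OR false = false
[2] true AND true AND true AND false = false
[root] false OR false = false
Overall: false → denied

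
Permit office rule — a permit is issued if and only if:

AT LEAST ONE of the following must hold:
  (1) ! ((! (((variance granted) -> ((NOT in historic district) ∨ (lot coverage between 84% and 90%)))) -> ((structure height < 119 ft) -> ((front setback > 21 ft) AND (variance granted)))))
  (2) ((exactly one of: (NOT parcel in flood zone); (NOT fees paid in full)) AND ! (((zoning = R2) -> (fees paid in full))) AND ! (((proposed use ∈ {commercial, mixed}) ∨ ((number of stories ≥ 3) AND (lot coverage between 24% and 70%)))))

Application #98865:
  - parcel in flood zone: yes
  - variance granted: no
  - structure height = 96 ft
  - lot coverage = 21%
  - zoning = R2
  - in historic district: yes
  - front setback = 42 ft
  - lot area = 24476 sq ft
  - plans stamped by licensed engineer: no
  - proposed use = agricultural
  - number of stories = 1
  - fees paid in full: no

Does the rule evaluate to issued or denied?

Issued

Atomic conditions:
  variance granted: no → false
  NOT in historic district: yes → false
  lot coverage between 84% and 90%: 21 in [84, 90] is false
  structure height < 119 ft: 96 < 119 is true
  front setback > 21 ft: 42 > 21 is true
  NOT parcel in flood zone: yes → false
  NOT fees paid in full: no → true
  zoning = R2: R2 == R2 is true
  fees paid in full: no → false
  proposed use ∈ {commercial, mixed}: agricultural is not in the set → false
  number of stories ≥ 3: 1 ≥ 3 is false
  lot coverage between 24% and 70%: 21 in [24, 70] is false
Combine:
[1.1.1.1.2] false OR false = false
[1.1.1.1] false → false (antecedent false ⇒ implication holds) = true
[1.1.1] NOT true = false
[1.1.2.2] true AND false = false
[1.1.2] true → false = false
[1.1] false → false (antecedent false ⇒ implication holds) = true
[1] NOT true = false
[2.1] exactly-one(false, true) = true
[2.2.1] true → false = false
[2.2] NOT false = true
[2.3.1.2] false AND false = false
[2.3.1] false OR false = false
[2.3] NOT false = true
[2] true AND true AND true = true
[root] false OR true = true
Overall: true → issued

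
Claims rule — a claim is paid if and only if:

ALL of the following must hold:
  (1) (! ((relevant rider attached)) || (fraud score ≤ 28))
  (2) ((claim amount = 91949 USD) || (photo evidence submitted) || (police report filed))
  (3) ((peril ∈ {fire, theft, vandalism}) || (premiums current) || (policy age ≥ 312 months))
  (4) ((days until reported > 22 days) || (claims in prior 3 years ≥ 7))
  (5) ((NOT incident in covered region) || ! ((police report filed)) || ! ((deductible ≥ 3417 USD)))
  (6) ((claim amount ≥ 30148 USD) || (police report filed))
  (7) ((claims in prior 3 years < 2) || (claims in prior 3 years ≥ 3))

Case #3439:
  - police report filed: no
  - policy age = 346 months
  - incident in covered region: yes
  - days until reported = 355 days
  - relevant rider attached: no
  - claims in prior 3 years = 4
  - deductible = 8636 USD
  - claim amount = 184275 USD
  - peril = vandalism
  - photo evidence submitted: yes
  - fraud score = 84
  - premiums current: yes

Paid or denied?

Paid

Atomic conditions:
  relevant rider attached: no → false
  fraud score ≤ 28: 84 ≤ 28 is false
  claim amount = 91949 USD: 184275 == 91949 is false
  photo evidence submitted: yes → true
  police report filed: no → false
  peril ∈ {fire, theft, vandalism}: vandalism is in the set → true
  premiums current: yes → true
  policy age ≥ 312 months: 346 ≥ 312 is true
  days until reported > 22 days: 355 > 22 is true
  claims in prior 3 years ≥ 7: 4 ≥ 7 is false
  NOT incident in covered region: yes → false
  deductible ≥ 3417 USD: 8636 ≥ 3417 is true
  claim amount ≥ 30148 USD: 184275 ≥ 30148 is true
  claims in prior 3 years < 2: 4 < 2 is false
  claims in prior 3 years ≥ 3: 4 ≥ 3 is true
Combine:
[1.1] NOT false = true
[1] true OR false = true
[2] false OR true OR false = true
[3] true OR true OR true = true
[4] true OR false = true
[5.2] NOT false = true
[5.3] NOT true = false
[5] false OR true OR false = true
[6] true OR false = true
[7] false OR true = true
[root] true AND true AND true AND true AND true AND true AND true = true
Overall: true → paid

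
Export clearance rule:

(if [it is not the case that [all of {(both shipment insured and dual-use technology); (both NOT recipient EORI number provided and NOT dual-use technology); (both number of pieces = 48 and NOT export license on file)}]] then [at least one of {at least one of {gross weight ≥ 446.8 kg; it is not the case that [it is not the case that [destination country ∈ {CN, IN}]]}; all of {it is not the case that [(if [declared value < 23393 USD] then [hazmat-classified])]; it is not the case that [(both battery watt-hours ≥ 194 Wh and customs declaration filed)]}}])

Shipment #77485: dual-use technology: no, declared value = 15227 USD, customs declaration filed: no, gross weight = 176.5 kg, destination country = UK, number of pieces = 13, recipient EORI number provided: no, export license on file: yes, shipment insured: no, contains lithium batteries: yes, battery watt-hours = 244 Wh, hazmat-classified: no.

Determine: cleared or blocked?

Atomic conditions:
  shipment insured: no → false
  dual-use technology: no → false
  NOT recipient EORI number provided: no → true
  NOT dual-use technology: no → true
  number of pieces = 48: 13 == 48 is false
  NOT export license on file: yes → false
  gross weight ≥ 446.8 kg: 176.5 ≥ 446.8 is false
  destination country ∈ {CN, IN}: UK is not in the set → false
  declared value < 23393 USD: 15227 < 23393 is true
  hazmat-classified: no → false
  battery watt-hours ≥ 194 Wh: 244 ≥ 194 is true
  customs declaration filed: no → false
Combine:
[1.1.1] false AND false = false
[1.1.2] true AND true = true
[1.1.3] false AND false = false
[1.1] false AND true AND false = false
[1] NOT false = true
[2.1.2.1] NOT false = true
[2.1.2] NOT true = false
[2.1] false OR false = false
[2.2.1.1] true → false = false
[2.2.1] NOT false = true
[2.2.2.1] true AND false = false
[2.2.2] NOT false = true
[2.2] true AND true = true
[2] false OR true = true
[root] true → true = true
Overall: true → cleared

Cleared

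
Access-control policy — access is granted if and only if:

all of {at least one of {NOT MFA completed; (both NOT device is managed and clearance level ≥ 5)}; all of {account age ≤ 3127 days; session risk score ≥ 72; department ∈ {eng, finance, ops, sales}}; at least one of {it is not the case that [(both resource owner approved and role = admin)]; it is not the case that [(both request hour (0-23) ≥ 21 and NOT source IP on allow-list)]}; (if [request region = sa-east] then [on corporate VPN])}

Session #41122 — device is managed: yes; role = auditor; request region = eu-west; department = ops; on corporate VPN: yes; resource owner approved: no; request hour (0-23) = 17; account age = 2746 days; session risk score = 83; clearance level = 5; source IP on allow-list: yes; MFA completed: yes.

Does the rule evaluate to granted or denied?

Atomic conditions:
  NOT MFA completed: yes → false
  NOT device is managed: yes → false
  clearance level ≥ 5: 5 ≥ 5 is true
  account age ≤ 3127 days: 2746 ≤ 3127 is true
  session risk score ≥ 72: 83 ≥ 72 is true
  department ∈ {eng, finance, ops, sales}: ops is in the set → true
  resource owner approved: no → false
  role = admin: auditor == admin is false
  request hour (0-23) ≥ 21: 17 ≥ 21 is false
  NOT source IP on allow-list: yes → false
  request region = sa-east: eu-west == sa-east is false
  on corporate VPN: yes → true
Combine:
[1.2] false AND true = false
[1] false OR false = false
[2] true AND true AND true = true
[3.1.1] false AND false = false
[3.1] NOT false = true
[3.2.1] false AND false = false
[3.2] NOT false = true
[3] true OR true = true
[4] false → true (antecedent false ⇒ implication holds) = true
[root] false AND true AND true AND true = false
Overall: false → denied

Denied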